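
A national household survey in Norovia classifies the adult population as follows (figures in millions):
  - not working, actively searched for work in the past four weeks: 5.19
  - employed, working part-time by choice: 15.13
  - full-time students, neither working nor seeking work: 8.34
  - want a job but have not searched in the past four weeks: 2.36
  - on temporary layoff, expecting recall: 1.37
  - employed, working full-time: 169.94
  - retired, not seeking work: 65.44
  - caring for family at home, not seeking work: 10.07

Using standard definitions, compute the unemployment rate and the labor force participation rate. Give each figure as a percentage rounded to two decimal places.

Employed = 15.13 + 169.94 = 185.07 million.
Unemployed = 5.19 + 1.37 = 6.56 million (jobless and actively searching, or on temporary layoff).
Labor force = 185.07 + 6.56 = 191.63 million.
Not in labor force = 8.34 + 2.36 + 65.44 + 10.07 = 86.21 million (those not working and not actively searching are outside the labor force — including those who want a job but have given up searching).
Civilian working-age population = 191.63 + 86.21 = 277.84 million.
Unemployment rate = 6.56 / 191.63 = 3.42%.
Labor force participation rate = 191.63 / 277.84 = 68.97%.

Unemployment rate ≈ 3.42%; labor force participation rate ≈ 68.97%.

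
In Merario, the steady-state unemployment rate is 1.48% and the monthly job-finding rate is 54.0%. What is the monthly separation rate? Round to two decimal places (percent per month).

Separation rate ≈ 0.81% per month.

From u* = s/(s+f): s = u·f/(1−u).
s = 0.0148 × 54.0 / (1 − 0.0148) = 0.7992 / 0.9852 ≈ 0.81% per month.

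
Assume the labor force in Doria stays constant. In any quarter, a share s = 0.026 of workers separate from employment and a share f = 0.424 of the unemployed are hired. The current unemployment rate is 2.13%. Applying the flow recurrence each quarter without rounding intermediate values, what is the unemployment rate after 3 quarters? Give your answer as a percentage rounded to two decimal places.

Unemployment rate after three quarters ≈ 5.17%.

With a fixed labor force, u_{t+1} = u_t + s·(1−u_t) − f·u_t = u_t·(1−s−f) + s.
Here 1−s−f = 0.550 and s = 0.026.
u_1 = 0.021300 × 0.550 + 0.026 = 0.037715.
u_2 = 0.037715 × 0.550 + 0.026 = 0.046743.
u_3 = 0.046743 × 0.550 + 0.026 = 0.051709.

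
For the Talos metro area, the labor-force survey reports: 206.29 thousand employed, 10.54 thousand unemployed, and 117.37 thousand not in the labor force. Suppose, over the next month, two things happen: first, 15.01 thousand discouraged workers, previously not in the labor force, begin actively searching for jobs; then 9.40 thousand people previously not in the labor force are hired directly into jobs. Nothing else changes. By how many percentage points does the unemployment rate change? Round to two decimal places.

Initially, labor force = 206.29 + 10.54 = 216.83 thousand, so u = 10.54/216.83 = 4.86%.
After the first change, unemployed and labor force both rise by 15.01 → E = 206.29, U = 25.55, labor force = 231.84 thousand.
After the second change, employed and labor force both rise by 9.40; unemployed unchanged → E = 215.69, U = 25.55, labor force = 241.24 thousand.
New unemployment rate = 25.55 / 241.24 = 10.59%.
Change = 10.59% − 4.86% = +5.73 percentage points.

The unemployment rate changes by +5.73 percentage points.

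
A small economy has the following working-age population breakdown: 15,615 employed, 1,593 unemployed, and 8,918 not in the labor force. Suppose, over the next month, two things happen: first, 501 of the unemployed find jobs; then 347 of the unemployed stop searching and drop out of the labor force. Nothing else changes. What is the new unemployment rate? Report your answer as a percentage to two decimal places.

Initially, labor force = 15,615 + 1,593 = 17,208, so u = 1,593/17,208 = 9.26%.
After the first change, unemployed falls and employed rises by 501; labor force unchanged → E = 16,116, U = 1,092, labor force = 17,208.
After the second change, unemployed and labor force both fall by 347 → E = 16,116, U = 745, labor force = 16,861.
New unemployment rate = 745 / 16,861 = 4.42%.

New unemployment rate ≈ 4.42%.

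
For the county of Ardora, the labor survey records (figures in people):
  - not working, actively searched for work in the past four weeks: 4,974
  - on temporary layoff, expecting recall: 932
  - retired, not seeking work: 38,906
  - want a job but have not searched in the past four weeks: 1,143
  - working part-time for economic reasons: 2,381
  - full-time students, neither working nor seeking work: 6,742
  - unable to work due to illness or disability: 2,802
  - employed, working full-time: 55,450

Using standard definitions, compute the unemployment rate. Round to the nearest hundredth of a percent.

Unemployment rate ≈ 9.27%.

Employed = 2,381 + 55,450 = 57,831 (anyone who worked, including part-time for economic reasons, counts as employed).
Unemployed = 4,974 + 932 = 5,906 (jobless and actively searching, or on temporary layoff).
Labor force = 57,831 + 5,906 = 63,737.
Unemployment rate = 5,906 / 63,737 = 9.27%.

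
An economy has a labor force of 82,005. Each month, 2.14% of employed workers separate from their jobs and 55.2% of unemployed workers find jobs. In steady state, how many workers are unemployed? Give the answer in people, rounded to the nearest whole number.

About 3,061 are unemployed in steady state.

Steady-state unemployment rate u* = s/(s+f) = 2.14/(2.14+55.2) = 0.037321.
Unemployed = u* × labor force = 0.037321 × 82,005 ≈ 3,061.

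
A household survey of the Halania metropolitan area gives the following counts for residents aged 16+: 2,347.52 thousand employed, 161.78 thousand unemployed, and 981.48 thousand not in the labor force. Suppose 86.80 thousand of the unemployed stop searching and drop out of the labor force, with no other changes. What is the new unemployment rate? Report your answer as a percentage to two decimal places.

Initially, labor force = 2,347.52 + 161.78 = 2,509.30 thousand, so u = 161.78/2,509.30 = 6.45%.
After the change, unemployed and labor force both fall by 86.80 → E = 2,347.52, U = 74.98, labor force = 2,422.50 thousand.
New unemployment rate = 74.98 / 2,422.50 = 3.10%.

New unemployment rate ≈ 3.10%.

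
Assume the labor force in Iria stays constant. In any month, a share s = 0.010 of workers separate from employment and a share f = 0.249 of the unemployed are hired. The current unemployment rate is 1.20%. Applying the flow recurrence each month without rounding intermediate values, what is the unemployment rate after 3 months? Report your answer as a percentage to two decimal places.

Unemployment rate after three months ≈ 2.78%.

With a fixed labor force, u_{t+1} = u_t + s·(1−u_t) − f·u_t = u_t·(1−s−f) + s.
Here 1−s−f = 0.741 and s = 0.010.
u_1 = 0.012000 × 0.741 + 0.010 = 0.018892.
u_2 = 0.018892 × 0.741 + 0.010 = 0.023999.
u_3 = 0.023999 × 0.741 + 0.010 = 0.027783.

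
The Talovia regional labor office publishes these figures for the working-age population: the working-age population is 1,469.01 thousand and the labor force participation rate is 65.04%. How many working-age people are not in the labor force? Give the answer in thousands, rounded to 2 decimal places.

Share not in the labor force = 1 − 0.6504 = 0.3496.
Not in labor force = 0.3496 × 1,469.01 ≈ 513.57 thousand.

About 513.57 thousand are not in the labor force.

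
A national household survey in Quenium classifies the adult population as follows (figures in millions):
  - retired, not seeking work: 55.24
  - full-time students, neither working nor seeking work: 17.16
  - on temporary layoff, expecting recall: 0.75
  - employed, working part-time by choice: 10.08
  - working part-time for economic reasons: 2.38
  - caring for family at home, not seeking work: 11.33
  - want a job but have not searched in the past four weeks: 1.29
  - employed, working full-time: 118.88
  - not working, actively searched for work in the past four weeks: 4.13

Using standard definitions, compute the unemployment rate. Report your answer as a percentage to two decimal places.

Unemployment rate ≈ 3.58%.

Employed = 10.08 + 2.38 + 118.88 = 131.34 million (anyone who worked, including part-time for economic reasons, counts as employed).
Unemployed = 0.75 + 4.13 = 4.88 million (jobless and actively searching, or on temporary layoff).
Labor force = 131.34 + 4.88 = 136.22 million.
Unemployment rate = 4.88 / 136.22 = 3.58%.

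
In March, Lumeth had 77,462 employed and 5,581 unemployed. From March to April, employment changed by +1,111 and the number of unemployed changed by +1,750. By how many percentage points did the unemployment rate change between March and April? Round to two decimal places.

The unemployment rate changed by +1.81 percentage points.

March: labor force = 77,462 + 5,581 = 83,043; u = 5,581/83,043 = 6.72%.
April: labor force = 78,573 + 7,331 = 85,904; u = 7,331/85,904 = 8.53%.
Change = 8.53% − 6.72% = +1.81 pp.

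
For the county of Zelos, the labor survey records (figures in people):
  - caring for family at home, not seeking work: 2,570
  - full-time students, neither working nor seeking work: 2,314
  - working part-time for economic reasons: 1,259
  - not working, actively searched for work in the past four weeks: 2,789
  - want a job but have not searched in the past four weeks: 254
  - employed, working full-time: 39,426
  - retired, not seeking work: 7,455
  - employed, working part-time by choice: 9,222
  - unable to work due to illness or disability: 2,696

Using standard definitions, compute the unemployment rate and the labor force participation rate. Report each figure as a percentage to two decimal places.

Unemployment rate ≈ 5.29%; labor force participation rate ≈ 77.51%.

Employed = 1,259 + 39,426 + 9,222 = 49,907 (anyone who worked, including part-time for economic reasons, counts as employed).
Unemployed = 2,789.
Labor force = 49,907 + 2,789 = 52,696.
Not in labor force = 2,570 + 2,314 + 254 + 7,455 + 2,696 = 15,289 (those not working and not actively searching are outside the labor force — including those who want a job but have given up searching).
Civilian working-age population = 52,696 + 15,289 = 67,985.
Unemployment rate = 2,789 / 52,696 = 5.29%.
Labor force participation rate = 52,696 / 67,985 = 77.51%.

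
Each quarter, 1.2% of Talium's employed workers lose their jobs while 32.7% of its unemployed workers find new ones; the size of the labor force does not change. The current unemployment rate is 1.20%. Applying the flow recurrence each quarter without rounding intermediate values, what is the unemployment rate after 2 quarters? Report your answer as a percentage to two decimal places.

With a fixed labor force, u_{t+1} = u_t + s·(1−u_t) − f·u_t = u_t·(1−s−f) + s.
Here 1−s−f = 0.661 and s = 0.012.
u_1 = 0.012000 × 0.661 + 0.012 = 0.019932.
u_2 = 0.019932 × 0.661 + 0.012 = 0.025175.

Unemployment rate after two quarters ≈ 2.52%.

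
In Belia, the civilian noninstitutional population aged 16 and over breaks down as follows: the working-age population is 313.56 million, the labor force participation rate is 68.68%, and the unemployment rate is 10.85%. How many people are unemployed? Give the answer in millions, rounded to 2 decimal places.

Labor force = 0.6868 × 313.56 = 215.35 million.
Unemployed = 0.1085 × 215.35 ≈ 23.37 million.

About 23.37 million are unemployed.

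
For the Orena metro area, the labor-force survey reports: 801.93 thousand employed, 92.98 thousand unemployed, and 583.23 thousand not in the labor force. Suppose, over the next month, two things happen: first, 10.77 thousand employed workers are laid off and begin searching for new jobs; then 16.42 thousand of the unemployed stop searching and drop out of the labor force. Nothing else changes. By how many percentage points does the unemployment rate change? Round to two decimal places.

Initially, labor force = 801.93 + 92.98 = 894.91 thousand, so u = 92.98/894.91 = 10.39%.
After the first change, employed falls and unemployed rises by 10.77; labor force unchanged → E = 791.16, U = 103.75, labor force = 894.91 thousand.
After the second change, unemployed and labor force both fall by 16.42 → E = 791.16, U = 87.33, labor force = 878.49 thousand.
New unemployment rate = 87.33 / 878.49 = 9.94%.
Change = 9.94% − 10.39% = −0.45 percentage points.

The unemployment rate changes by −0.45 percentage points.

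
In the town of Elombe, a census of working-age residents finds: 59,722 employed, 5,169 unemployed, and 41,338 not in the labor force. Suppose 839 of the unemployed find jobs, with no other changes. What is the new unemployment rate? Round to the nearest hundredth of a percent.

New unemployment rate ≈ 6.67%.

Initially, labor force = 59,722 + 5,169 = 64,891, so u = 5,169/64,891 = 7.97%.
After the change, unemployed falls and employed rises by 839; labor force unchanged → E = 60,561, U = 4,330, labor force = 64,891.
New unemployment rate = 4,330 / 64,891 = 6.67%.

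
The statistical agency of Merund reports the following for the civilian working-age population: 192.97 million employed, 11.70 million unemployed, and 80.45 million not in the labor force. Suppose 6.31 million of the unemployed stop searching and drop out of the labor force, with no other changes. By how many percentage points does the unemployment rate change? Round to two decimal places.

The unemployment rate changes by −3.00 percentage points.

Initially, labor force = 192.97 + 11.70 = 204.67 million, so u = 11.70/204.67 = 5.72%.
After the change, unemployed and labor force both fall by 6.31 → E = 192.97, U = 5.39, labor force = 198.36 million.
New unemployment rate = 5.39 / 198.36 = 2.72%.
Change = 2.72% − 5.72% = −3.00 percentage points.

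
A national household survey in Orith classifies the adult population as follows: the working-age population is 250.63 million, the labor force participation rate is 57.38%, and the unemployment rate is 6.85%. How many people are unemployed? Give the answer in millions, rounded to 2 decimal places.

Labor force = 0.5738 × 250.63 = 143.81 million.
Unemployed = 0.0685 × 143.81 ≈ 9.85 million.

About 9.85 million are unemployed.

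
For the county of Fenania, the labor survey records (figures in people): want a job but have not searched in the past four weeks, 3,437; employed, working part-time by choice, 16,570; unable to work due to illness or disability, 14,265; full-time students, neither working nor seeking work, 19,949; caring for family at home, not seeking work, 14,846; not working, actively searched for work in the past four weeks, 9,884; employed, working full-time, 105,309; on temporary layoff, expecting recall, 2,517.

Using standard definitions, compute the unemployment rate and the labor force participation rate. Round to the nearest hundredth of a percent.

Unemployment rate ≈ 9.24%; labor force participation rate ≈ 71.89%.

Employed = 16,570 + 105,309 = 121,879.
Unemployed = 9,884 + 2,517 = 12,401 (jobless and actively searching, or on temporary layoff).
Labor force = 121,879 + 12,401 = 134,280.
Not in labor force = 3,437 + 14,265 + 19,949 + 14,846 = 52,497 (those not working and not actively searching are outside the labor force — including those who want a job but have given up searching).
Civilian working-age population = 134,280 + 52,497 = 186,777.
Unemployment rate = 12,401 / 134,280 = 9.24%.
Labor force participation rate = 134,280 / 186,777 = 71.89%.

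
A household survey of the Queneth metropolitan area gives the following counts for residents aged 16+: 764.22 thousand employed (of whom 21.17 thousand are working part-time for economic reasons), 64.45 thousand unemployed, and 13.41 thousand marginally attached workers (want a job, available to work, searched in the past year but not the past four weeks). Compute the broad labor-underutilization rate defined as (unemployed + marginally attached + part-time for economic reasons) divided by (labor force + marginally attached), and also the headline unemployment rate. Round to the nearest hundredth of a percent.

Labor force = 764.22 + 64.45 = 828.67 thousand.
Numerator = 64.45 + 13.41 + 21.17 = 99.03 thousand.
Denominator = 828.67 + 13.41 = 842.08 thousand.
Broad rate = 99.03 / 842.08 = 11.76%.
Headline unemployment rate = 64.45 / 828.67 = 7.78%.

Broad underutilization rate ≈ 11.76%; headline unemployment rate ≈ 7.78%.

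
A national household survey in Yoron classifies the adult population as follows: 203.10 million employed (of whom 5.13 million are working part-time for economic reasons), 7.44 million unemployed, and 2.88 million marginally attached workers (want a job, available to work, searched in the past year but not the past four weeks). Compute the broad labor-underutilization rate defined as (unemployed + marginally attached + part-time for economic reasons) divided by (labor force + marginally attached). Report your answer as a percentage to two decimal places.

Broad underutilization rate ≈ 7.24%.

Labor force = 203.10 + 7.44 = 210.54 million.
Numerator = 7.44 + 2.88 + 5.13 = 15.45 million.
Denominator = 210.54 + 2.88 = 213.42 million.
Broad rate = 15.45 / 213.42 = 7.24%.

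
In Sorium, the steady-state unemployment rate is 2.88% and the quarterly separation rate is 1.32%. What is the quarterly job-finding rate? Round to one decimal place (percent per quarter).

From u* = s/(s+f): f = s·(1−u)/u.
f = 1.32 × (1 − 0.0288) / 0.0288 = 1.2820 / 0.0288 ≈ 44.5% per quarter.

Job-finding rate ≈ 44.5% per quarter.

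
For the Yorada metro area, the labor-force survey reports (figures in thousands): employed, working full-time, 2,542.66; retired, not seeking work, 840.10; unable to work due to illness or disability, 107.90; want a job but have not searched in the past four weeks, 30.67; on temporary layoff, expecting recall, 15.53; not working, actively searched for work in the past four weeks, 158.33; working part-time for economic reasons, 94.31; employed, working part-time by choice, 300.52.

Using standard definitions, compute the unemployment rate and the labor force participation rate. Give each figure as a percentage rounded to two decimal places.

Unemployment rate ≈ 5.59%; labor force participation rate ≈ 76.07%.

Employed = 2,542.66 + 94.31 + 300.52 = 2,937.49 thousand (anyone who worked, including part-time for economic reasons, counts as employed).
Unemployed = 15.53 + 158.33 = 173.86 thousand (jobless and actively searching, or on temporary layoff).
Labor force = 2,937.49 + 173.86 = 3,111.35 thousand.
Not in labor force = 840.10 + 107.90 + 30.67 = 978.67 thousand (those not working and not actively searching are outside the labor force — including those who want a job but have given up searching).
Civilian working-age population = 3,111.35 + 978.67 = 4,090.02 thousand.
Unemployment rate = 173.86 / 3,111.35 = 5.59%.
Labor force participation rate = 3,111.35 / 4,090.02 = 76.07%.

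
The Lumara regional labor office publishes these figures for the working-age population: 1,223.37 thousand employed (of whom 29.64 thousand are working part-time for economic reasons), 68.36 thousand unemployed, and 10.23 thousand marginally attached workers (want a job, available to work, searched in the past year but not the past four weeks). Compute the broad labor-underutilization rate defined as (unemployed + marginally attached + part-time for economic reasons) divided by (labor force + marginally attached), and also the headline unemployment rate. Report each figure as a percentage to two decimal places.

Broad underutilization rate ≈ 8.31%; headline unemployment rate ≈ 5.29%.

Labor force = 1,223.37 + 68.36 = 1,291.73 thousand.
Numerator = 68.36 + 10.23 + 29.64 = 108.23 thousand.
Denominator = 1,291.73 + 10.23 = 1,301.96 thousand.
Broad rate = 108.23 / 1,301.96 = 8.31%.
Headline unemployment rate = 68.36 / 1,291.73 = 5.29%.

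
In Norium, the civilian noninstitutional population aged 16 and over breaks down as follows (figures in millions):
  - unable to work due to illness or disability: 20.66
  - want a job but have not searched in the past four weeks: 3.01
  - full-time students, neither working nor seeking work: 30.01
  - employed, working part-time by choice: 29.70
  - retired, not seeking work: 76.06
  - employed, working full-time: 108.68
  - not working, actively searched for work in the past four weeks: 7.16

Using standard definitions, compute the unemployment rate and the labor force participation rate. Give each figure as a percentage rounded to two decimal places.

Unemployment rate ≈ 4.92%; labor force participation rate ≈ 52.87%.

Employed = 29.70 + 108.68 = 138.38 million.
Unemployed = 7.16 million.
Labor force = 138.38 + 7.16 = 145.54 million.
Not in labor force = 20.66 + 3.01 + 30.01 + 76.06 = 129.74 million (those not working and not actively searching are outside the labor force — including those who want a job but have given up searching).
Civilian working-age population = 145.54 + 129.74 = 275.28 million.
Unemployment rate = 7.16 / 145.54 = 4.92%.
Labor force participation rate = 145.54 / 275.28 = 52.87%.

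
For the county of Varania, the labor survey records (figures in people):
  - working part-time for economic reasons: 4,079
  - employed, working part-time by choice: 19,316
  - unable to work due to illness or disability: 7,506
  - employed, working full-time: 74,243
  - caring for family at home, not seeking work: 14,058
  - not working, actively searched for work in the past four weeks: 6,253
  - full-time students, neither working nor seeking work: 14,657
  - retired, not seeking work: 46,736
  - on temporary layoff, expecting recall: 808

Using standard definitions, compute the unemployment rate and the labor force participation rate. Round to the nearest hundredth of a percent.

Employed = 4,079 + 19,316 + 74,243 = 97,638 (anyone who worked, including part-time for economic reasons, counts as employed).
Unemployed = 6,253 + 808 = 7,061 (jobless and actively searching, or on temporary layoff).
Labor force = 97,638 + 7,061 = 104,699.
Not in labor force = 7,506 + 14,058 + 14,657 + 46,736 = 82,957 (those not working and not actively searching are outside the labor force).
Civilian working-age population = 104,699 + 82,957 = 187,656.
Unemployment rate = 7,061 / 104,699 = 6.74%.
Labor force participation rate = 104,699 / 187,656 = 55.79%.

Unemployment rate ≈ 6.74%; labor force participation rate ≈ 55.79%.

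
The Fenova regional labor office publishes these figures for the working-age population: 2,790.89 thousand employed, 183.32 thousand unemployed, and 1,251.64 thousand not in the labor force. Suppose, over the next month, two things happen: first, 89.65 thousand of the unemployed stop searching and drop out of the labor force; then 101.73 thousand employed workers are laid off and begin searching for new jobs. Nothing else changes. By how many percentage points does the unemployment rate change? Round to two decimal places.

The unemployment rate changes by +0.61 percentage points.

Initially, labor force = 2,790.89 + 183.32 = 2,974.21 thousand, so u = 183.32/2,974.21 = 6.16%.
After the first change, unemployed and labor force both fall by 89.65 → E = 2,790.89, U = 93.67, labor force = 2,884.56 thousand.
After the second change, employed falls and unemployed rises by 101.73; labor force unchanged → E = 2,689.16, U = 195.40, labor force = 2,884.56 thousand.
New unemployment rate = 195.40 / 2,884.56 = 6.77%.
Change = 6.77% − 6.16% = +0.61 percentage points.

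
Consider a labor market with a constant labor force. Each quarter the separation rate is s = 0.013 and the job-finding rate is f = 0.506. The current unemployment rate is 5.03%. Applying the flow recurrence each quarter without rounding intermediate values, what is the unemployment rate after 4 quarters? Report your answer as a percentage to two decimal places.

With a fixed labor force, u_{t+1} = u_t + s·(1−u_t) − f·u_t = u_t·(1−s−f) + s.
Here 1−s−f = 0.481 and s = 0.013.
u_1 = 0.050300 × 0.481 + 0.013 = 0.037194.
u_2 = 0.037194 × 0.481 + 0.013 = 0.030890.
u_3 = 0.030890 × 0.481 + 0.013 = 0.027858.
u_4 = 0.027858 × 0.481 + 0.013 = 0.026400.

Unemployment rate after four quarters ≈ 2.64%.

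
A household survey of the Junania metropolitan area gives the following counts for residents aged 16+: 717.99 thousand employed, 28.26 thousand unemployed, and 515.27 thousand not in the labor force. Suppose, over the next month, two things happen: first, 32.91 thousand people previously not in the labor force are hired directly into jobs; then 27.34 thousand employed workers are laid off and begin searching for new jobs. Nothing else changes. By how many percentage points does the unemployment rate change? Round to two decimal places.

Initially, labor force = 717.99 + 28.26 = 746.25 thousand, so u = 28.26/746.25 = 3.79%.
After the first change, employed and labor force both rise by 32.91; unemployed unchanged → E = 750.90, U = 28.26, labor force = 779.16 thousand.
After the second change, employed falls and unemployed rises by 27.34; labor force unchanged → E = 723.56, U = 55.60, labor force = 779.16 thousand.
New unemployment rate = 55.60 / 779.16 = 7.14%.
Change = 7.14% − 3.79% = +3.35 percentage points.

The unemployment rate changes by +3.35 percentage points.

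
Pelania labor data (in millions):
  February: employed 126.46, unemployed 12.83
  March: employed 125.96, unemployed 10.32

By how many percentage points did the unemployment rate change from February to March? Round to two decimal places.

The unemployment rate changed by −1.64 percentage points.

February: labor force = 126.46 + 12.83 = 139.29; u = 12.83/139.29 = 9.21%.
March: labor force = 125.96 + 10.32 = 136.28; u = 10.32/136.28 = 7.57%.
Change = 7.57% − 9.21% = −1.64 pp.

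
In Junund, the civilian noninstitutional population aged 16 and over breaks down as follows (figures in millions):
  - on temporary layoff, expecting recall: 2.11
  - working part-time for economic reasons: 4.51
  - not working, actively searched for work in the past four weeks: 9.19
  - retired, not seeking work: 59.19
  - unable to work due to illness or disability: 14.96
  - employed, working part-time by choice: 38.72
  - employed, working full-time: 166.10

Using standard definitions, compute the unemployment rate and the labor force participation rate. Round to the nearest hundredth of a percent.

Unemployment rate ≈ 5.12%; labor force participation rate ≈ 74.85%.

Employed = 4.51 + 38.72 + 166.10 = 209.33 million (anyone who worked, including part-time for economic reasons, counts as employed).
Unemployed = 2.11 + 9.19 = 11.30 million (jobless and actively searching, or on temporary layoff).
Labor force = 209.33 + 11.30 = 220.63 million.
Not in labor force = 59.19 + 14.96 = 74.15 million (those not working and not actively searching are outside the labor force).
Civilian working-age population = 220.63 + 74.15 = 294.78 million.
Unemployment rate = 11.30 / 220.63 = 5.12%.
Labor force participation rate = 220.63 / 294.78 = 74.85%.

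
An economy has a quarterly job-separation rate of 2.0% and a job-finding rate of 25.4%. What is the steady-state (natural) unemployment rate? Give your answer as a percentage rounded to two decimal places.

Steady-state unemployment rate ≈ 7.30%.

At steady state the flows balance: s·E = f·U, so U/(E+U) = s/(s+f).
u* = 2.0 / (2.0 + 25.4) = 2.0 / 27.40 = 7.30%.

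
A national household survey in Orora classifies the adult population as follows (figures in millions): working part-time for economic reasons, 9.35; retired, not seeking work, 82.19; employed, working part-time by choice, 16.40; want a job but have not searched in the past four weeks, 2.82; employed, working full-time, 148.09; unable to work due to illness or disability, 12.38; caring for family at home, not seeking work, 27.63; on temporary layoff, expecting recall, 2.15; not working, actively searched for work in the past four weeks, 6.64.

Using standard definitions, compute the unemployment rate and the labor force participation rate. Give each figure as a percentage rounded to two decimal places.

Employed = 9.35 + 16.40 + 148.09 = 173.84 million (anyone who worked, including part-time for economic reasons, counts as employed).
Unemployed = 2.15 + 6.64 = 8.79 million (jobless and actively searching, or on temporary layoff).
Labor force = 173.84 + 8.79 = 182.63 million.
Not in labor force = 82.19 + 2.82 + 12.38 + 27.63 = 125.02 million (those not working and not actively searching are outside the labor force — including those who want a job but have given up searching).
Civilian working-age population = 182.63 + 125.02 = 307.65 million.
Unemployment rate = 8.79 / 182.63 = 4.81%.
Labor force participation rate = 182.63 / 307.65 = 59.36%.

Unemployment rate ≈ 4.81%; labor force participation rate ≈ 59.36%.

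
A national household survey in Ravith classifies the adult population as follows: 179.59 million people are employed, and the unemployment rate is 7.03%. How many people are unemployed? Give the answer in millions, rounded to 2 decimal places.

Let U be the number unemployed. The labor force is E + U, and U/(E+U) = 0.0703.
So U = 0.0703 × 179.59 / (1 − 0.0703) = 12.6252 / 0.9297 ≈ 13.58 million.

About 13.58 million are unemployed.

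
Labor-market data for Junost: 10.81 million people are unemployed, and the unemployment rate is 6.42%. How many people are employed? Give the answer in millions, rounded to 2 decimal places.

About 157.57 million are employed.

Labor force = U / u = 10.81 / 0.0642 ≈ 168.38 million.
Employed = labor force − unemployed = 168.38 − 10.81 = 157.57 million.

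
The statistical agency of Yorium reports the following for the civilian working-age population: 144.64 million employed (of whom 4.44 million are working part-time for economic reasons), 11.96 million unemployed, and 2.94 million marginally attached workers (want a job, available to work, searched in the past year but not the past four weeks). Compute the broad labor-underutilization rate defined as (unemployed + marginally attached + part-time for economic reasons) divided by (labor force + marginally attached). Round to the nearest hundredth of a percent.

Broad underutilization rate ≈ 12.12%.

Labor force = 144.64 + 11.96 = 156.60 million.
Numerator = 11.96 + 2.94 + 4.44 = 19.34 million.
Denominator = 156.60 + 2.94 = 159.54 million.
Broad rate = 19.34 / 159.54 = 12.12%.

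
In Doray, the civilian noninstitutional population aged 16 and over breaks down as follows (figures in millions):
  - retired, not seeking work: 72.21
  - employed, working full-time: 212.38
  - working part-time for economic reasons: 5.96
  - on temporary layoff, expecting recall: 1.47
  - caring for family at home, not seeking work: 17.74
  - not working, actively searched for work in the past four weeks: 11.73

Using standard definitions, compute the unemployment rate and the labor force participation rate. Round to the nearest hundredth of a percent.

Unemployment rate ≈ 5.70%; labor force participation rate ≈ 72.02%.

Employed = 212.38 + 5.96 = 218.34 million (anyone who worked, including part-time for economic reasons, counts as employed).
Unemployed = 1.47 + 11.73 = 13.20 million (jobless and actively searching, or on temporary layoff).
Labor force = 218.34 + 13.20 = 231.54 million.
Not in labor force = 72.21 + 17.74 = 89.95 million (those not working and not actively searching are outside the labor force).
Civilian working-age population = 231.54 + 89.95 = 321.49 million.
Unemployment rate = 13.20 / 231.54 = 5.70%.
Labor force participation rate = 231.54 / 321.49 = 72.02%.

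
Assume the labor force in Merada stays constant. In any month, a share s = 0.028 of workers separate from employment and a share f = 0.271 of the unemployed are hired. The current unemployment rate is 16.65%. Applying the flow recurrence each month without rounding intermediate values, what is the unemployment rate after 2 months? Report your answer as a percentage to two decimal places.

With a fixed labor force, u_{t+1} = u_t + s·(1−u_t) − f·u_t = u_t·(1−s−f) + s.
Here 1−s−f = 0.701 and s = 0.028.
u_1 = 0.166500 × 0.701 + 0.028 = 0.144716.
u_2 = 0.144716 × 0.701 + 0.028 = 0.129446.

Unemployment rate after two months ≈ 12.94%.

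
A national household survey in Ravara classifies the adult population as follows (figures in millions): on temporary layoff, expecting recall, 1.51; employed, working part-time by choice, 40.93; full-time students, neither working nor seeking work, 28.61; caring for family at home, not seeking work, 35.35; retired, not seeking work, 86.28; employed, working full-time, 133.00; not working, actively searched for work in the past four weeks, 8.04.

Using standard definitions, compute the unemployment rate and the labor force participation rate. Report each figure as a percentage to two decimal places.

Employed = 40.93 + 133.00 = 173.93 million.
Unemployed = 1.51 + 8.04 = 9.55 million (jobless and actively searching, or on temporary layoff).
Labor force = 173.93 + 9.55 = 183.48 million.
Not in labor force = 28.61 + 35.35 + 86.28 = 150.24 million (those not working and not actively searching are outside the labor force).
Civilian working-age population = 183.48 + 150.24 = 333.72 million.
Unemployment rate = 9.55 / 183.48 = 5.20%.
Labor force participation rate = 183.48 / 333.72 = 54.98%.

Unemployment rate ≈ 5.20%; labor force participation rate ≈ 54.98%.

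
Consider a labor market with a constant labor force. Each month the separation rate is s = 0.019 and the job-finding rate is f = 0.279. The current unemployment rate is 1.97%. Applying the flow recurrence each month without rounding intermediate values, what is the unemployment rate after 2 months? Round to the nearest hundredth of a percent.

With a fixed labor force, u_{t+1} = u_t + s·(1−u_t) − f·u_t = u_t·(1−s−f) + s.
Here 1−s−f = 0.702 and s = 0.019.
u_1 = 0.019700 × 0.702 + 0.019 = 0.032829.
u_2 = 0.032829 × 0.702 + 0.019 = 0.042046.

Unemployment rate after two months ≈ 4.20%.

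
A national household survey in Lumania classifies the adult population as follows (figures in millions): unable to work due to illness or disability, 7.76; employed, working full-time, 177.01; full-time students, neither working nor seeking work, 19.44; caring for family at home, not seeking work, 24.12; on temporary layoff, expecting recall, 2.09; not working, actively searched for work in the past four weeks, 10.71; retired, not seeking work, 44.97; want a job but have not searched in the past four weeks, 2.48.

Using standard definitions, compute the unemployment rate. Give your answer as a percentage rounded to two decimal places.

Employed = 177.01 million.
Unemployed = 2.09 + 10.71 = 12.80 million (jobless and actively searching, or on temporary layoff).
Labor force = 177.01 + 12.80 = 189.81 million.
Unemployment rate = 12.80 / 189.81 = 6.74%.

Unemployment rate ≈ 6.74%.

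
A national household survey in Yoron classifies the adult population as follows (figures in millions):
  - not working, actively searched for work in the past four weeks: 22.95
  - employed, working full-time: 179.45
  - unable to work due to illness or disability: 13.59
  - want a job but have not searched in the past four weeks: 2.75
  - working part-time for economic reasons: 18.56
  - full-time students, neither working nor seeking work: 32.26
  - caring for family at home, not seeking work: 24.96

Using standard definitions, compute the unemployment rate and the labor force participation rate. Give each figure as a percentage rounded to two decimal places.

Unemployment rate ≈ 10.39%; labor force participation rate ≈ 75.02%.

Employed = 179.45 + 18.56 = 198.01 million (anyone who worked, including part-time for economic reasons, counts as employed).
Unemployed = 22.95 million.
Labor force = 198.01 + 22.95 = 220.96 million.
Not in labor force = 13.59 + 2.75 + 32.26 + 24.96 = 73.56 million (those not working and not actively searching are outside the labor force — including those who want a job but have given up searching).
Civilian working-age population = 220.96 + 73.56 = 294.52 million.
Unemployment rate = 22.95 / 220.96 = 10.39%.
Labor force participation rate = 220.96 / 294.52 = 75.02%.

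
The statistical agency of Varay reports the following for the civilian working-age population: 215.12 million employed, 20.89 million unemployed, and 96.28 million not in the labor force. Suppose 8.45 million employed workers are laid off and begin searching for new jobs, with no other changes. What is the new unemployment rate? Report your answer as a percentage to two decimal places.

Initially, labor force = 215.12 + 20.89 = 236.01 million, so u = 20.89/236.01 = 8.85%.
After the change, employed falls and unemployed rises by 8.45; labor force unchanged → E = 206.67, U = 29.34, labor force = 236.01 million.
New unemployment rate = 29.34 / 236.01 = 12.43%.

New unemployment rate ≈ 12.43%.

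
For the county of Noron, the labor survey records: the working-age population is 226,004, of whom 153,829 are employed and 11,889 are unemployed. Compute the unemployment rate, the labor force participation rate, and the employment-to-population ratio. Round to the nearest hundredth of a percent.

Labor force = employed + unemployed = 153,829 + 11,889 = 165,718.
Unemployment rate = 11,889 / 165,718 = 7.17%.
Labor force participation rate = 165,718 / 226,004 = 73.33%.
Employment-population ratio = 153,829 / 226,004 = 68.06%.

Unemployment rate ≈ 7.17%; labor force participation rate ≈ 73.33%; employment-population ratio ≈ 68.06%.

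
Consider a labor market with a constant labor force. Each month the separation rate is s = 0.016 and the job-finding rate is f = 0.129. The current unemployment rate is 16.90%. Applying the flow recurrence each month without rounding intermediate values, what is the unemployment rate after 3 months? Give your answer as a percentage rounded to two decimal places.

Unemployment rate after three months ≈ 14.70%.

With a fixed labor force, u_{t+1} = u_t + s·(1−u_t) − f·u_t = u_t·(1−s−f) + s.
Here 1−s−f = 0.855 and s = 0.016.
u_1 = 0.169000 × 0.855 + 0.016 = 0.160495.
u_2 = 0.160495 × 0.855 + 0.016 = 0.153223.
u_3 = 0.153223 × 0.855 + 0.016 = 0.147006.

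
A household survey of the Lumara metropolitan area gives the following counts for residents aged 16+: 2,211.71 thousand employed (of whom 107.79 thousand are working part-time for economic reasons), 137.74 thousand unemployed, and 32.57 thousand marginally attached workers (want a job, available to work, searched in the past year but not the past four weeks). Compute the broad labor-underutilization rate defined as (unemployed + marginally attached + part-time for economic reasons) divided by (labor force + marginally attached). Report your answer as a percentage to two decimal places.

Broad underutilization rate ≈ 11.67%.

Labor force = 2,211.71 + 137.74 = 2,349.45 thousand.
Numerator = 137.74 + 32.57 + 107.79 = 278.10 thousand.
Denominator = 2,349.45 + 32.57 = 2,382.02 thousand.
Broad rate = 278.10 / 2,382.02 = 11.67%.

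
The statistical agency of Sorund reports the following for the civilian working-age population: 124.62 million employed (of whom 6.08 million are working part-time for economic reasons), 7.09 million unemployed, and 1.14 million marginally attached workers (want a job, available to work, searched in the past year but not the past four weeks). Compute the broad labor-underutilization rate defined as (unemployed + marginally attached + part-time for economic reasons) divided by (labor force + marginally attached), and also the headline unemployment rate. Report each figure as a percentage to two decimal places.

Labor force = 124.62 + 7.09 = 131.71 million.
Numerator = 7.09 + 1.14 + 6.08 = 14.31 million.
Denominator = 131.71 + 1.14 = 132.85 million.
Broad rate = 14.31 / 132.85 = 10.77%.
Headline unemployment rate = 7.09 / 131.71 = 5.38%.

Broad underutilization rate ≈ 10.77%; headline unemployment rate ≈ 5.38%.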